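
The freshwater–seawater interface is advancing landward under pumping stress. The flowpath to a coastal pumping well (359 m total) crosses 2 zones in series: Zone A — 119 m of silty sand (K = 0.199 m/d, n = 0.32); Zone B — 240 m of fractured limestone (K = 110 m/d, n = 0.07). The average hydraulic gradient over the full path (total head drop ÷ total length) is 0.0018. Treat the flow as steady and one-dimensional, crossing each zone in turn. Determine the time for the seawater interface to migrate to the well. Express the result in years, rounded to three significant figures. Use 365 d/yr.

140 years

Steady 1-D flow in series ⇒ the Darcy flux q is identical in every zone and the zone head losses add (resistances L/K in series).
Σ(L/K) = 119/0.199 + 240/110 = 598.0 + 2.182 = 600.2 d
K_eq = L_total / Σ(L/K) = 359 / 600.2 = 0.5982 m/d
q = K_eq · i = 0.5982 × 0.0018 = 0.001077 m/d (same in every zone)
Zone A: v = q/n = 0.001077/0.32 = 0.003365 m/d → t_A = 119/0.003365 = 35370 d
Zone B: v = q/n = 0.001077/0.07 = 0.01538 m/d → t_B = 240/0.01538 = 15600 d
Total t = 35370 + 15600 = 50970 d
   = 50970 / 365 = 140 yr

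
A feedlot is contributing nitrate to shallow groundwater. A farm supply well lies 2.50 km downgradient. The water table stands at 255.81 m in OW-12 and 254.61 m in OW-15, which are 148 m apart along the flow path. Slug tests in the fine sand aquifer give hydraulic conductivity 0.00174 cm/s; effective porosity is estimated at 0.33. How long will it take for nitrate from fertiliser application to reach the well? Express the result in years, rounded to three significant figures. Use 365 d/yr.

185 years

Hydraulic gradient i = (255.81 − 254.61) / 148 = 1.20 / 148 = 0.008108
K = 0.00174 cm/s × 864 = 1.503 m/d
Darcy flux q = K·i = 1.503 × 0.008108 = 0.01219 m/d
v_s = q/n_e = 0.01219/0.33 = 0.03694 m/d
L = 2.50 km = 2500 m
t = L / v = 2500 / 0.03694 = 67680 d
   = 67680 / 365 = 185 yr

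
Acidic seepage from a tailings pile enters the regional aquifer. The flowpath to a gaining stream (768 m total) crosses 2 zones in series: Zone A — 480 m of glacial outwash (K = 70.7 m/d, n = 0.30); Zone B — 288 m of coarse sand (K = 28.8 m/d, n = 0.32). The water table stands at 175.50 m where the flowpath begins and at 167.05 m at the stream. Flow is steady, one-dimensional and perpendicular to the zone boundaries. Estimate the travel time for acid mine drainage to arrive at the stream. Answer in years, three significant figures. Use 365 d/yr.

1.29 years

Total head drop ΔH = 175.50 − 167.05 = 8.45 m
Steady 1-D flow in series ⇒ the Darcy flux q is identical in every zone and the zone head losses add (resistances L/K in series).
Σ(L/K) = 480/70.7 + 288/28.8 = 6.789 + 10.00 = 16.79 d
q = ΔH / Σ(L/K) = 8.45 / 16.79 = 0.5033 m/d (same in every zone)
Zone A: v = q/n = 0.5033/0.30 = 1.678 m/d → t_A = 480/1.678 = 286.1 d
Zone B: v = q/n = 0.5033/0.32 = 1.573 m/d → t_B = 288/1.573 = 183.1 d
Total t = 286.1 + 183.1 = 469.2 d
   = 469.2 / 365 = 1.29 yr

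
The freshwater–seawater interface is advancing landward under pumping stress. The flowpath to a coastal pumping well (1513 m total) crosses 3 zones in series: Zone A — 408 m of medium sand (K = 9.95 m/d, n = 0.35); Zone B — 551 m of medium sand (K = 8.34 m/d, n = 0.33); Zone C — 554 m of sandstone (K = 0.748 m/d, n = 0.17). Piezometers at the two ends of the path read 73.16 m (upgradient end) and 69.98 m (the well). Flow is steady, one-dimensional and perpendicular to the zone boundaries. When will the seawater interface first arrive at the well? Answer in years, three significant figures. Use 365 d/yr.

306 years

Total head drop ΔH = 73.16 − 69.98 = 3.18 m
Continuity: the same q passes through each zone, so ΔH = q·Σ(L_j/K_j) — the zones act as resistances in series.
Σ(L/K) = 408/9.95 + 551/8.34 + 554/0.748 = 41.01 + 66.07 + 740.6 = 847.7 d
q = ΔH / Σ(L/K) = 3.18 / 847.7 = 0.003751 m/d (same in every zone)
Zone A: v = q/n = 0.003751/0.35 = 0.01072 m/d → t_A = 408/0.01072 = 38070 d
Zone B: v = q/n = 0.003751/0.33 = 0.01137 m/d → t_B = 551/0.01137 = 48470 d
Zone C: v = q/n = 0.003751/0.17 = 0.02207 m/d → t_C = 554/0.02207 = 25110 d
Total t = 38070 + 48470 + 25110 = 111600 d
   = 111600 / 365 = 306 yr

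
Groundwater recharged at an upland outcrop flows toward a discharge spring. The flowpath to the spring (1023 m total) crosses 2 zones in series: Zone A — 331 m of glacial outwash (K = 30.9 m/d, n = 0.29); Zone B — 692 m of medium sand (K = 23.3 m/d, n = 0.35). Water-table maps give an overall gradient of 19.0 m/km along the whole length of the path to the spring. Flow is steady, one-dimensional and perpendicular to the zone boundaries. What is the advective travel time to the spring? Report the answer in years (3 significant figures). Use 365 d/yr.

1.93 years

Steady 1-D flow in series ⇒ the Darcy flux q is identical in every zone and the zone head losses add (resistances L/K in series).
Σ(L/K) = 331/30.9 + 692/23.3 = 10.71 + 29.70 = 40.41 d
K_eq = L_total / Σ(L/K) = 1023 / 40.41 = 25.31 m/d
q = K_eq · i = 25.31 × 0.019 = 0.4810 m/d (same in every zone)
Zone A: v = q/n = 0.4810/0.29 = 1.659 m/d → t_A = 331/1.659 = 199.6 d
Zone B: v = q/n = 0.4810/0.35 = 1.374 m/d → t_B = 692/1.374 = 503.6 d
Total t = 199.6 + 503.6 = 703.1 d
   = 703.1 / 365 = 1.93 yr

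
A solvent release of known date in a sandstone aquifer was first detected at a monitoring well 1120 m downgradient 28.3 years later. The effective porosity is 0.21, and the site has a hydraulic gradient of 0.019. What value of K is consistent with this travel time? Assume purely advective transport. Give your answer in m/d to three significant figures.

1.20 m/d

t = 28.3 years = 10330 d
v = L / t = 1120 / 10330 = 0.1084 m/d
K = v · n / i = 0.1084 × 0.21 / 0.019 = 1.20 m/d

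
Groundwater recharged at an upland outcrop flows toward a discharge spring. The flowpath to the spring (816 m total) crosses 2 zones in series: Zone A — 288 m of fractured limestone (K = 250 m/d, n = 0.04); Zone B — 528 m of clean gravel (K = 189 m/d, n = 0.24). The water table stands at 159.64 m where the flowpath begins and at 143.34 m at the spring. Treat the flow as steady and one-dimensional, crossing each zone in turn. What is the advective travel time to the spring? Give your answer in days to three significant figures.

Total head drop ΔH = 159.64 − 143.34 = 16.30 m
Steady 1-D flow in series ⇒ the Darcy flux q is identical in every zone and the zone head losses add (resistances L/K in series).
Σ(L/K) = 288/250 + 528/189 = 1.152 + 2.794 = 3.946 d
q = ΔH / Σ(L/K) = 16.30 / 3.946 = 4.131 m/d (same in every zone)
Zone A: v = q/n = 4.131/0.04 = 103.3 m/d → t_A = 288/103.3 = 2.789 d
Zone B: v = q/n = 4.131/0.24 = 17.21 m/d → t_B = 528/17.21 = 30.67 d
Total t = 2.789 + 30.67 = 33.46 d

33.5 days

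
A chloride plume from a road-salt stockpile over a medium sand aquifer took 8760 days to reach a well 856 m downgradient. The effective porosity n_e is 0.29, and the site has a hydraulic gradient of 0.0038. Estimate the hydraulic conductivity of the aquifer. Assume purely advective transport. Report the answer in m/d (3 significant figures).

v = L / t = 856 / 8760 = 0.09772 m/d
K = v · n / i = 0.09772 × 0.29 / 0.0038 = 7.46 m/d

7.46 m/d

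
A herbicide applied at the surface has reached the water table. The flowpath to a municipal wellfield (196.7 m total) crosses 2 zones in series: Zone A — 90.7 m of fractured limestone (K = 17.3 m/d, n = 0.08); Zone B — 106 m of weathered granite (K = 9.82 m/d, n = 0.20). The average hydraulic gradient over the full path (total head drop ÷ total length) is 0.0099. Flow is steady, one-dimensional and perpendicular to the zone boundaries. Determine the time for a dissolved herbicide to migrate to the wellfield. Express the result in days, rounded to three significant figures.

234 days

Steady 1-D flow in series ⇒ the Darcy flux q is identical in every zone and the zone head losses add (resistances L/K in series).
Σ(L/K) = 90.7/17.3 + 106/9.82 = 5.243 + 10.79 = 16.04 d
K_eq = L_total / Σ(L/K) = 196.7 / 16.04 = 12.27 m/d
q = K_eq · i = 12.27 × 0.0099 = 0.1214 m/d (same in every zone)
Zone A: v = q/n = 0.1214/0.08 = 1.518 m/d → t_A = 90.7/1.518 = 59.76 d
Zone B: v = q/n = 0.1214/0.20 = 0.6071 m/d → t_B = 106/0.6071 = 174.6 d
Total t = 59.76 + 174.6 = 234.3 d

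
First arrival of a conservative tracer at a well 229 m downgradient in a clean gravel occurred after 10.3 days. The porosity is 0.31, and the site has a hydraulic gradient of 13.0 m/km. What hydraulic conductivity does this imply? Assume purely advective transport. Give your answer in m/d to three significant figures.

v = L / t = 229 / 10.3 = 22.23 m/d
K = v · n / i = 22.23 × 0.31 / 0.013 = 530 m/d

530 m/d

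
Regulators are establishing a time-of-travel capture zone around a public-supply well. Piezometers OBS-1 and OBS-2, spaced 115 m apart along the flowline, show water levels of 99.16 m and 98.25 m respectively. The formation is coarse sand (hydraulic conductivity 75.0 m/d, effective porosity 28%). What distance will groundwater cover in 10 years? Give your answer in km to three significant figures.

7.74 km

Hydraulic gradient i = (99.16 − 98.25) / 115 = 0.91 / 115 = 0.007913
Specific discharge q = 75.0 × 0.007913 = 0.5935 m/d
v = Ki/n = 75.0·0.007913/0.28 = 2.120 m/d
T = 10 yr × 365 = 3650 d
L = v × T = 2.120 × 3650 = 7736 m
   = 7.74 km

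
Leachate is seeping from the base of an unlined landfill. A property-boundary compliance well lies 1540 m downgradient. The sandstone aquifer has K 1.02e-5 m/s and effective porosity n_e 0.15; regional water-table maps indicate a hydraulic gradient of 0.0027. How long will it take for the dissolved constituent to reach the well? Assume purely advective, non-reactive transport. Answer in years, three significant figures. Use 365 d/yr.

266 years

K = 1.02e-5 m/s × 86400 s/d = 0.8813 m/d
Specific discharge q = 0.8813 × 0.0027 = 0.002379 m/d
Seepage velocity v = q / n = 0.002379 / 0.15 = 0.01586 m/d
t = L / v = 1540 / 0.01586 = 97080 d
   = 97080 / 365 = 266 yr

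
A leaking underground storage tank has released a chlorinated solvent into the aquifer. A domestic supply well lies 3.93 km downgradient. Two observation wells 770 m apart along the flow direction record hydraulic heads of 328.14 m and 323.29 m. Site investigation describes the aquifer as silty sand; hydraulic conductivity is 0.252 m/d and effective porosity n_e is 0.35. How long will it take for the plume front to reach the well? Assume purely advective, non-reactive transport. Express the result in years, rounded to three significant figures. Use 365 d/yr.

Hydraulic gradient i = (328.14 − 323.29) / 770 = 4.85 / 770 = 0.006299
q = Ki = 0.252 × 0.006299 = 0.001587 m/d
Average linear velocity = 0.001587 / 0.35 = 0.004535 m/d
L = 3.93 km = 3930 m
t = L / v = 3930 / 0.004535 = 866600 d
   = 866600 / 365 = 2370 yr

2370 years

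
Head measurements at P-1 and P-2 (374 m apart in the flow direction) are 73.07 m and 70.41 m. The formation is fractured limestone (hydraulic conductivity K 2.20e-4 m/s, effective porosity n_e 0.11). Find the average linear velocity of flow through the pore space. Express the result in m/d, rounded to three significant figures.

1.23 m/d

Hydraulic gradient i = (73.07 − 70.41) / 374 = 2.66 / 374 = 0.007112
K = 2.20e-4 m/s × 86400 s/d = 19.01 m/d
Specific discharge q = 19.01 × 0.007112 = 0.1352 m/d
Seepage velocity v = q / n = 0.1352 / 0.11 = 1.229 m/d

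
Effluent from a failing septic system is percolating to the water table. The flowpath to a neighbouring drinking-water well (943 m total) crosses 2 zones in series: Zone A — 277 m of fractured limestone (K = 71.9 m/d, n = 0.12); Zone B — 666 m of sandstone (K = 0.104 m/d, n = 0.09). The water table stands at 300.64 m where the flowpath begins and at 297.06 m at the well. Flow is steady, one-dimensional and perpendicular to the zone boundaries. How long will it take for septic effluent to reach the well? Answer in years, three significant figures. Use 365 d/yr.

457 years

Total head drop ΔH = 300.64 − 297.06 = 3.58 m
Steady 1-D flow in series ⇒ the Darcy flux q is identical in every zone and the zone head losses add (resistances L/K in series).
Σ(L/K) = 277/71.9 + 666/0.104 = 3.853 + 6404 = 6408 d
q = ΔH / Σ(L/K) = 3.58 / 6408 = 5.587e-4 m/d (same in every zone)
Zone A: v = q/n = 5.587e-4/0.12 = 0.004656 m/d → t_A = 277/0.004656 = 59490 d
Zone B: v = q/n = 5.587e-4/0.09 = 0.006208 m/d → t_B = 666/0.006208 = 107300 d
Total t = 59490 + 107300 = 166800 d
   = 166800 / 365 = 457 yr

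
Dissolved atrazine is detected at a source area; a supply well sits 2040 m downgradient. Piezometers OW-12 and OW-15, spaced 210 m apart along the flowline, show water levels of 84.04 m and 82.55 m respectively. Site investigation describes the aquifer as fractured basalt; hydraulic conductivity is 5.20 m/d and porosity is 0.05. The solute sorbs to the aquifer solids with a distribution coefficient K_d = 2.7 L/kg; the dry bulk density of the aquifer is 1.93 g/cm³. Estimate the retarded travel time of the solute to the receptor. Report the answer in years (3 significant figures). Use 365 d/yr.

797 years

Hydraulic gradient i = (84.04 − 82.55) / 210 = 1.49 / 210 = 0.007095
Darcy flux q = K·i = 5.20 × 0.007095 = 0.03690 m/d
Seepage velocity v = q / n = 0.03690 / 0.05 = 0.7379 m/d
Retardation R = 1 + ρ_b·K_d/n = 1 + 1.93×2.7/0.05 = 105.2
Contaminant velocity v_c = v/R = 0.7379/105.2 = 0.007013 m/d
t = L/v_c = 2040/0.007013 = 290900 d
   = 290900/365 = 797 yr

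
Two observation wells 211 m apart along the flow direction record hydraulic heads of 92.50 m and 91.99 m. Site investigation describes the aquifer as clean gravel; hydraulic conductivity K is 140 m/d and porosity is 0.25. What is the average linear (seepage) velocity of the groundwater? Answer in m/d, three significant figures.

1.35 m/d

Hydraulic gradient i = (92.50 − 91.99) / 211 = 0.51 / 211 = 0.002417
Specific discharge q = 140 × 0.002417 = 0.3384 m/d
Average linear velocity = 0.3384 / 0.25 = 1.354 m/d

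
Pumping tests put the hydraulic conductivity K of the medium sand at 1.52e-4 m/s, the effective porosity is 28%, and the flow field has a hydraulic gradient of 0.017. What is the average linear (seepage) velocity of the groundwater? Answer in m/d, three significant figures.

0.797 m/d

K = 1.52e-4 m/s × 86400 s/d = 13.13 m/d
Specific discharge q = 13.13 × 0.017 = 0.2233 m/d
Seepage velocity v = q / n = 0.2233 / 0.28 = 0.7973 m/d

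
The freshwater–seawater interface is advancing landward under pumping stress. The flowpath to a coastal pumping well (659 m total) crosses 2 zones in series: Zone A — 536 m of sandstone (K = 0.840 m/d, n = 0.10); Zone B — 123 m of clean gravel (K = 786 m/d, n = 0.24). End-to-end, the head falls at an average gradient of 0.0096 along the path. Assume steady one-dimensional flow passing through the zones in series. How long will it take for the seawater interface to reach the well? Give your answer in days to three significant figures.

Continuity: the same q passes through each zone, so ΔH = q·Σ(L_j/K_j) — the zones act as resistances in series.
Σ(L/K) = 536/0.840 + 123/786 = 638.1 + 0.1565 = 638.3 d
K_eq = L_total / Σ(L/K) = 659 / 638.3 = 1.033 m/d
q = K_eq · i = 1.033 × 0.0096 = 0.009912 m/d (same in every zone)
Zone A: v = q/n = 0.009912/0.10 = 0.09912 m/d → t_A = 536/0.09912 = 5408 d
Zone B: v = q/n = 0.009912/0.24 = 0.04130 m/d → t_B = 123/0.04130 = 2978 d
Total t = 5408 + 2978 = 8386 d

8390 days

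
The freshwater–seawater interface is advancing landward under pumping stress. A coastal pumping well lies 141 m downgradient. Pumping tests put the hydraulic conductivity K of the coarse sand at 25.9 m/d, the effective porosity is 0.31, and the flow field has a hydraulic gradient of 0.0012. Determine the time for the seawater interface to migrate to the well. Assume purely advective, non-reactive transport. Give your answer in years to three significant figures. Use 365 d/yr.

Darcy flux q = K·i = 25.9 × 0.0012 = 0.03108 m/d
Seepage velocity v = q / n = 0.03108 / 0.31 = 0.1003 m/d
t = L / v = 141 / 0.1003 = 1406 d
   = 1406 / 365 = 3.85 yr

3.85 years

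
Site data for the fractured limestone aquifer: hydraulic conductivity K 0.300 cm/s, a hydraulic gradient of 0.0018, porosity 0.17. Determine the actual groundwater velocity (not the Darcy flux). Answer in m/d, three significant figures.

K = 0.300 cm/s × 864 = 259.2 m/d
q = Ki = 259.2 × 0.0018 = 0.4666 m/d
v_s = q/n_e = 0.4666/0.17 = 2.744 m/d

2.74 m/d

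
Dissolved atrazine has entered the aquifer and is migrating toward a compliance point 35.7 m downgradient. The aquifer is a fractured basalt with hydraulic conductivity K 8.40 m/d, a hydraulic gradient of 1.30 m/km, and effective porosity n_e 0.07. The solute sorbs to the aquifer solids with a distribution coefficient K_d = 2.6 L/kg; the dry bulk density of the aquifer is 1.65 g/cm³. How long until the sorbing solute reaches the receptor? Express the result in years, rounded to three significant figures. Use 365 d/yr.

Darcy flux q = K·i = 8.40 × 0.0013 = 0.01092 m/d
Seepage velocity v = q / n = 0.01092 / 0.07 = 0.1560 m/d
Retardation R = 1 + ρ_b·K_d/n = 1 + 1.65×2.6/0.07 = 62.29
Contaminant velocity v_c = v/R = 0.1560/62.29 = 0.002505 m/d
t = L/v_c = 35.7/0.002505 = 14250 d
   = 14250/365 = 39.1 yr

39.1 years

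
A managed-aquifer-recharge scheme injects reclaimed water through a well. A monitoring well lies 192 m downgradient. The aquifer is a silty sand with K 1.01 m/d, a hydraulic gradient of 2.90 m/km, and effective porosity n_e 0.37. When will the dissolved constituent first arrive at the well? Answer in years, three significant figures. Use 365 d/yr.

66.4 years

Darcy flux q = K·i = 1.01 × 0.0029 = 0.002929 m/d
Seepage velocity v = q / n = 0.002929 / 0.37 = 0.007916 m/d
t = L / v = 192 / 0.007916 = 24250 d
   = 24250 / 365 = 66.4 yr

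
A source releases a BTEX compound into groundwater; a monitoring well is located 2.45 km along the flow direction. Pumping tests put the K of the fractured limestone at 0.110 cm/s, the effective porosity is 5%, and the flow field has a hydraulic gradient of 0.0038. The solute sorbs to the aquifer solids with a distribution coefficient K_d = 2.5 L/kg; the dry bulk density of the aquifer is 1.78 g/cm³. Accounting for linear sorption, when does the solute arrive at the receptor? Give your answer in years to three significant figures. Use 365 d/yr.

K = 0.110 cm/s × 864 = 95.04 m/d
Darcy flux q = K·i = 95.04 × 0.0038 = 0.3612 m/d
v_s = q/n_e = 0.3612/0.05 = 7.223 m/d
Retardation R = 1 + ρ_b·K_d/n = 1 + 1.78×2.5/0.05 = 90.00
Contaminant velocity v_c = v/R = 7.223/90.00 = 0.08026 m/d
L = 2.45 km = 2450 m
t = L/v_c = 2450/0.08026 = 30530 d
   = 30530/365 = 83.6 yr

83.6 years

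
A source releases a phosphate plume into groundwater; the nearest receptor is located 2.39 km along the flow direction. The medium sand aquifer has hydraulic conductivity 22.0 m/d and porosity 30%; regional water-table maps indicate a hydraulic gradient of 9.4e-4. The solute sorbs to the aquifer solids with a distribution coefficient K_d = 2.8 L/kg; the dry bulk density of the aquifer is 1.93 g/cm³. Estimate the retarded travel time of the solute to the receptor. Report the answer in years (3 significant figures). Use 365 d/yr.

1810 years

Specific discharge q = 22.0 × 9.4e-4 = 0.02068 m/d
Seepage velocity v = q / n = 0.02068 / 0.30 = 0.06893 m/d
Retardation R = 1 + ρ_b·K_d/n = 1 + 1.93×2.8/0.30 = 19.01
Contaminant velocity v_c = v/R = 0.06893/19.01 = 0.003626 m/d
L = 2.39 km = 2390 m
t = L/v_c = 2390/0.003626 = 659200 d
   = 659200/365 = 1810 yr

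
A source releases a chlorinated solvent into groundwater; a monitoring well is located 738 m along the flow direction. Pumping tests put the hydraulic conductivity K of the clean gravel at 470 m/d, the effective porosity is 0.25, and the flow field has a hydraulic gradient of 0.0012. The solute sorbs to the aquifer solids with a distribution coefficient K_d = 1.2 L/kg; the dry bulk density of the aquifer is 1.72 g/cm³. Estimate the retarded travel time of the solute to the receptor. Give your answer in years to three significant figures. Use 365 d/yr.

8.30 years

Darcy flux q = K·i = 470 × 0.0012 = 0.5640 m/d
Seepage velocity v = q / n = 0.5640 / 0.25 = 2.256 m/d
Retardation R = 1 + ρ_b·K_d/n = 1 + 1.72×1.2/0.25 = 9.256
Contaminant velocity v_c = v/R = 2.256/9.256 = 0.2437 m/d
t = L/v_c = 738/0.2437 = 3028 d
   = 3028/365 = 8.30 yr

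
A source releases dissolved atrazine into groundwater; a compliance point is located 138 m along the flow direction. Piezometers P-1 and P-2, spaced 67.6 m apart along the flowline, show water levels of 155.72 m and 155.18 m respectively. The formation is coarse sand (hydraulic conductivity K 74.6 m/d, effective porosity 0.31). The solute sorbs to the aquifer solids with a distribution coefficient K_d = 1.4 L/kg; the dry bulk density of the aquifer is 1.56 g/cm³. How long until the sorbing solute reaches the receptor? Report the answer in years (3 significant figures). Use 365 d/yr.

Hydraulic gradient i = (155.72 − 155.18) / 67.6 = 0.54 / 67.6 = 0.007988
q = Ki = 74.6 × 0.007988 = 0.5959 m/d
v_s = q/n_e = 0.5959/0.31 = 1.922 m/d
Retardation R = 1 + ρ_b·K_d/n = 1 + 1.56×1.4/0.31 = 8.045
Contaminant velocity v_c = v/R = 1.922/8.045 = 0.2389 m/d
t = L/v_c = 138/0.2389 = 577.6 d
   = 577.6/365 = 1.58 yr

1.58 years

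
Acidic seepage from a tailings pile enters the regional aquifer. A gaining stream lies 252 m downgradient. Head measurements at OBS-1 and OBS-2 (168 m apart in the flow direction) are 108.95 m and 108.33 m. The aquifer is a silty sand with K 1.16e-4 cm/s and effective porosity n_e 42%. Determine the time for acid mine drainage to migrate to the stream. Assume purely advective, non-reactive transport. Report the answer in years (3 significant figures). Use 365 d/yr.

784 years

Hydraulic gradient i = (108.95 − 108.33) / 168 = 0.62 / 168 = 0.003690
K = 1.16e-4 cm/s × 864 = 0.1002 m/d
Darcy flux q = K·i = 0.1002 × 0.003690 = 3.699e-4 m/d
v = Ki/n = 0.1002·0.003690/0.42 = 8.807e-4 m/d
t = L / v = 252 / 8.807e-4 = 286200 d
   = 286200 / 365 = 784 yr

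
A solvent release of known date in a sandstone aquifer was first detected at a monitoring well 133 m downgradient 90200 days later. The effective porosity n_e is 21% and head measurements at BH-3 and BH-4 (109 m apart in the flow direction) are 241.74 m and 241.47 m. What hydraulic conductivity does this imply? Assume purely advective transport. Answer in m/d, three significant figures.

0.125 m/d

Hydraulic gradient i = (241.74 − 241.47) / 109 = 0.27 / 109 = 0.002477
v = L / t = 133 / 90200 = 0.001475 m/d
K = v · n / i = 0.001475 × 0.21 / 0.002477 = 0.125 m/d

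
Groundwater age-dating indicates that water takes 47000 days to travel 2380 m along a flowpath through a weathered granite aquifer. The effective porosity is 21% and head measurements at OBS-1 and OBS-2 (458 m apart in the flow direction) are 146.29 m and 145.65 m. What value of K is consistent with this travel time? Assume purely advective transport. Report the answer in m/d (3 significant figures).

Hydraulic gradient i = (146.29 − 145.65) / 458 = 0.64 / 458 = 0.001397
v = L / t = 2380 / 47000 = 0.05064 m/d
K = v · n / i = 0.05064 × 0.21 / 0.001397 = 7.61 m/d

7.61 m/d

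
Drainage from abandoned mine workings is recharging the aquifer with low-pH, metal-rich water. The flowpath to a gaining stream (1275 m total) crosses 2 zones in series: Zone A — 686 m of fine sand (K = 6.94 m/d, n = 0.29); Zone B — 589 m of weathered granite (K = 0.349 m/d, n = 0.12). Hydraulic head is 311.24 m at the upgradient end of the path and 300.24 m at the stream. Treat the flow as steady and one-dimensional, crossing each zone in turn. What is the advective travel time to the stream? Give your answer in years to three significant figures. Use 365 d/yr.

Total head drop ΔH = 311.24 − 300.24 = 11.00 m
Steady 1-D flow in series ⇒ the Darcy flux q is identical in every zone and the zone head losses add (resistances L/K in series).
Σ(L/K) = 686/6.94 + 589/0.349 = 98.85 + 1688 = 1787 d
q = ΔH / Σ(L/K) = 11.00 / 1787 = 0.006157 m/d (same in every zone)
Zone A: v = q/n = 0.006157/0.29 = 0.02123 m/d → t_A = 686/0.02123 = 32310 d
Zone B: v = q/n = 0.006157/0.12 = 0.05131 m/d → t_B = 589/0.05131 = 11480 d
Total t = 32310 + 11480 = 43790 d
   = 43790 / 365 = 120 yr

120 years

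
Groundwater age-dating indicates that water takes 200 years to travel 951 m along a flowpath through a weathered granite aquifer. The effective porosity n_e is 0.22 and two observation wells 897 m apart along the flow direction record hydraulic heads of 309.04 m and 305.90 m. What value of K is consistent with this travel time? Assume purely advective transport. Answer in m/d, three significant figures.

0.819 m/d

Hydraulic gradient i = (309.04 − 305.90) / 897 = 3.14 / 897 = 0.003501
t = 200 years = 73000 d
v = L / t = 951 / 73000 = 0.01303 m/d
K = v · n / i = 0.01303 × 0.22 / 0.003501 = 0.819 m/d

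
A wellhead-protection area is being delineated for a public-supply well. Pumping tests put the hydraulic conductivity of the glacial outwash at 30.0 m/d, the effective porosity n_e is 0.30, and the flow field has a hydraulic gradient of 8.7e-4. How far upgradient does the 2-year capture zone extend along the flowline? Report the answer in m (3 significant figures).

Specific discharge q = 30.0 × 8.7e-4 = 0.02610 m/d
Average linear velocity = 0.02610 / 0.30 = 0.08700 m/d
T = 2 yr × 365 = 730 d
L = v × T = 0.08700 × 730 = 63.51 m

63.5 m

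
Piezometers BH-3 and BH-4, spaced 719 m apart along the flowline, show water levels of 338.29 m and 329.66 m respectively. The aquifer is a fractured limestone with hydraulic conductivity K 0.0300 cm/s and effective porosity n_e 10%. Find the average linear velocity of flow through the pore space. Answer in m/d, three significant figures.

Hydraulic gradient i = (338.29 − 329.66) / 719 = 8.63 / 719 = 0.01200
K = 0.0300 cm/s × 864 = 25.92 m/d
q = Ki = 25.92 × 0.01200 = 0.3111 m/d
v_s = q/n_e = 0.3111/0.10 = 3.111 m/d

3.11 m/d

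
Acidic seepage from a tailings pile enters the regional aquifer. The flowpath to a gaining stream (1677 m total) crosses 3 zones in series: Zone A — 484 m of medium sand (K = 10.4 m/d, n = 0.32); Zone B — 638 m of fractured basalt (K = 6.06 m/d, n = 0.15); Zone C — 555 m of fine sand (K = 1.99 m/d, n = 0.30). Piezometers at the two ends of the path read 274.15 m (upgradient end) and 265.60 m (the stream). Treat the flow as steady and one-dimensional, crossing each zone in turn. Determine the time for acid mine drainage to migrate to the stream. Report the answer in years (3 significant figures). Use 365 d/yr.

57.6 years

Total head drop ΔH = 274.15 − 265.60 = 8.55 m
Continuity: the same q passes through each zone, so ΔH = q·Σ(L_j/K_j) — the zones act as resistances in series.
Σ(L/K) = 484/10.4 + 638/6.06 + 555/1.99 = 46.54 + 105.3 + 278.9 = 430.7 d
q = ΔH / Σ(L/K) = 8.55 / 430.7 = 0.01985 m/d (same in every zone)
Zone A: v = q/n = 0.01985/0.32 = 0.06203 m/d → t_A = 484/0.06203 = 7802 d
Zone B: v = q/n = 0.01985/0.15 = 0.1323 m/d → t_B = 638/0.1323 = 4821 d
Zone C: v = q/n = 0.01985/0.30 = 0.06617 m/d → t_C = 555/0.06617 = 8388 d
Total t = 7802 + 4821 + 8388 = 21010 d
   = 21010 / 365 = 57.6 yr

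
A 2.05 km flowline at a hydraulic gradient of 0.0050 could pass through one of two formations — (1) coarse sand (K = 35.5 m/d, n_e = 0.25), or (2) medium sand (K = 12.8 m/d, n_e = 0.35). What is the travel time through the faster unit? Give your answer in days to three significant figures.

2890 days

Unit 1 (coarse sand): v = 35.5×0.0050/0.25 = 0.7100 m/d, t = 2050/0.7100 = 2887 d
Unit 2 (medium sand): v = 12.8×0.0050/0.35 = 0.1829 m/d, t = 2050/0.1829 = 11210 d
Faster unit: t = 2890 d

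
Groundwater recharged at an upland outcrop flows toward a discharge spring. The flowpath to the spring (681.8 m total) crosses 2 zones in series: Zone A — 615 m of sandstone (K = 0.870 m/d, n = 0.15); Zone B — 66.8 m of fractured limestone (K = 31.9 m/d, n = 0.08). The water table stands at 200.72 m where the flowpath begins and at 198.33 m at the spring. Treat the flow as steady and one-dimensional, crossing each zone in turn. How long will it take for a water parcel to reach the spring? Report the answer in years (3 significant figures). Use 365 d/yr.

Total head drop ΔH = 200.72 − 198.33 = 2.39 m
Steady 1-D flow in series ⇒ the Darcy flux q is identical in every zone and the zone head losses add (resistances L/K in series).
Σ(L/K) = 615/0.870 + 66.8/31.9 = 706.9 + 2.094 = 709.0 d
q = ΔH / Σ(L/K) = 2.39 / 709.0 = 0.003371 m/d (same in every zone)
Zone A: v = q/n = 0.003371/0.15 = 0.02247 m/d → t_A = 615/0.02247 = 27370 d
Zone B: v = q/n = 0.003371/0.08 = 0.04214 m/d → t_B = 66.8/0.04214 = 1585 d
Total t = 27370 + 1585 = 28950 d
   = 28950 / 365 = 79.3 yr

79.3 years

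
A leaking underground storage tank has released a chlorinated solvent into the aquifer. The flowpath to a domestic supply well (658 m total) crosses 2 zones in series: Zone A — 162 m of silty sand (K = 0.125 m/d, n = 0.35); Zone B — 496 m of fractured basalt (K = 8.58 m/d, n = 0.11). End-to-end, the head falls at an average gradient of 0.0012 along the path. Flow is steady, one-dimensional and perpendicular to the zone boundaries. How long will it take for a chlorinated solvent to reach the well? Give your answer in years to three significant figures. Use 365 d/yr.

For zones in series the flux q is common to all zones; the equivalent conductivity is the harmonic (thickness-weighted) mean, K_eq = L_total / Σ(L_j/K_j).
Σ(L/K) = 162/0.125 + 496/8.58 = 1296 + 57.81 = 1354 d
K_eq = L_total / Σ(L/K) = 658 / 1354 = 0.4860 m/d
q = K_eq · i = 0.4860 × 0.0012 = 5.832e-4 m/d (same in every zone)
Zone A: v = q/n = 5.832e-4/0.35 = 0.001666 m/d → t_A = 162/0.001666 = 97210 d
Zone B: v = q/n = 5.832e-4/0.11 = 0.005302 m/d → t_B = 496/0.005302 = 93550 d
Total t = 97210 + 93550 = 190800 d
   = 190800 / 365 = 523 yr

523 years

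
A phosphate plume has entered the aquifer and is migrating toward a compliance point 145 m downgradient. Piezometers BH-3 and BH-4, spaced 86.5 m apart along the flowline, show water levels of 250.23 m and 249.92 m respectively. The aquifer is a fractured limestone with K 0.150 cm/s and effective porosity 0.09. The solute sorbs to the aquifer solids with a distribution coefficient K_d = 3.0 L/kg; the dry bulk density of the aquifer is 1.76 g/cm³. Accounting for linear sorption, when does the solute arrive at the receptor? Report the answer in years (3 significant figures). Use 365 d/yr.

4.59 years

Hydraulic gradient i = (250.23 − 249.92) / 86.5 = 0.31 / 86.5 = 0.003584
K = 0.150 cm/s × 864 = 129.6 m/d
Darcy flux q = K·i = 129.6 × 0.003584 = 0.4645 m/d
Average linear velocity = 0.4645 / 0.09 = 5.161 m/d
Retardation R = 1 + ρ_b·K_d/n = 1 + 1.76×3.0/0.09 = 59.67
Contaminant velocity v_c = v/R = 5.161/59.67 = 0.08649 m/d
t = L/v_c = 145/0.08649 = 1676 d
   = 1676/365 = 4.59 yr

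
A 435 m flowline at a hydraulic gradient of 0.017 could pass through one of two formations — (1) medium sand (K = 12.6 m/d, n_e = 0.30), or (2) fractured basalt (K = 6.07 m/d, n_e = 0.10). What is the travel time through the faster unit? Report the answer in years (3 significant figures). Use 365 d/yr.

Unit 1 (medium sand): v = 12.6×0.017/0.30 = 0.7140 m/d, t = 435/0.7140 = 609.2 d
Unit 2 (fractured basalt): v = 6.07×0.017/0.10 = 1.032 m/d, t = 435/1.032 = 421.6 d
Faster: 421.6 d / 365 = 1.15 yr

1.15 years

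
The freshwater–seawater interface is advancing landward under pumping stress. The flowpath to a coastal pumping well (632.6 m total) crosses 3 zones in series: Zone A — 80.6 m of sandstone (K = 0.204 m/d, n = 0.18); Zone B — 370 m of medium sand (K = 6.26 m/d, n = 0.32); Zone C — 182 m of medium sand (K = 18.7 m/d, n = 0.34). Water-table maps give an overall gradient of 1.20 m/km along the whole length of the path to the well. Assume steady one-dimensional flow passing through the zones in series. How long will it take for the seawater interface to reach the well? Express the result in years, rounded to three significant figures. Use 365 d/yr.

326 years

For zones in series the flux q is common to all zones; the equivalent conductivity is the harmonic (thickness-weighted) mean, K_eq = L_total / Σ(L_j/K_j).
Σ(L/K) = 80.6/0.204 + 370/6.26 + 182/18.7 = 395.1 + 59.11 + 9.733 = 463.9 d
K_eq = L_total / Σ(L/K) = 632.6 / 463.9 = 1.364 m/d
q = K_eq · i = 1.364 × 0.0012 = 0.001636 m/d (same in every zone)
Zone A: v = q/n = 0.001636/0.18 = 0.009090 m/d → t_A = 80.6/0.009090 = 8867 d
Zone B: v = q/n = 0.001636/0.32 = 0.005113 m/d → t_B = 370/0.005113 = 72360 d
Zone C: v = q/n = 0.001636/0.34 = 0.004813 m/d → t_C = 182/0.004813 = 37820 d
Total t = 8867 + 72360 + 37820 = 119000 d
   = 119000 / 365 = 326 yr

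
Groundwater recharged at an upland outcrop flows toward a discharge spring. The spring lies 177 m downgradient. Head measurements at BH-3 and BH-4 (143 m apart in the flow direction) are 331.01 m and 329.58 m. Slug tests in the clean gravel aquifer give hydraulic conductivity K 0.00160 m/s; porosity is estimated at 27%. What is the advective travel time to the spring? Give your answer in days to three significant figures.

Hydraulic gradient i = (331.01 − 329.58) / 143 = 1.43 / 143 = 0.01000
K = 0.00160 m/s × 86400 s/d = 138.2 m/d
Specific discharge q = 138.2 × 0.01000 = 1.382 m/d
Average linear velocity = 1.382 / 0.27 = 5.120 m/d
t = L / v = 177 / 5.120 = 34.57 d

34.6 days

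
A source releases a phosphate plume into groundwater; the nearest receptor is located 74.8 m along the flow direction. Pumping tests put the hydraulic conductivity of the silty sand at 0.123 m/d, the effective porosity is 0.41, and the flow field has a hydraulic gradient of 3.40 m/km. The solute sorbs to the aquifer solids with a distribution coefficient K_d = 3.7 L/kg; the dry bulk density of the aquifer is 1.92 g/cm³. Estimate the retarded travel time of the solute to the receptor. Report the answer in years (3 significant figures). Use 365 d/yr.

Darcy flux q = K·i = 0.123 × 0.0034 = 4.182e-4 m/d
Seepage velocity v = q / n = 4.182e-4 / 0.41 = 0.001020 m/d
Retardation R = 1 + ρ_b·K_d/n = 1 + 1.92×3.7/0.41 = 18.33
Contaminant velocity v_c = v/R = 0.001020/18.33 = 5.566e-5 m/d
t = L/v_c = 74.8/5.566e-5 = 1.344e6 d
   = 1.344e6/365 = 3680 yr

3680 years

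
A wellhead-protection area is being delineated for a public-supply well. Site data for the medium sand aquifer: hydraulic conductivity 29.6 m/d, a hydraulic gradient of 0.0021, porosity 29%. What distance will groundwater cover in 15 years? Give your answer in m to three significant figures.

1170 m

Specific discharge q = 29.6 × 0.0021 = 0.06216 m/d
Seepage velocity v = q / n = 0.06216 / 0.29 = 0.2143 m/d
T = 15 yr × 365 = 5475 d
L = v × T = 0.2143 × 5475 = 1174 m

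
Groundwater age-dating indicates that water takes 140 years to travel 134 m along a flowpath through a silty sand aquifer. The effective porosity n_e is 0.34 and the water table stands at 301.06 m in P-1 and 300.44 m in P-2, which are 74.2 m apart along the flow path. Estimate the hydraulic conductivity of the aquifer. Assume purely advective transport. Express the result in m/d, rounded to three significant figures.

Hydraulic gradient i = (301.06 − 300.44) / 74.2 = 0.62 / 74.2 = 0.008356
t = 140 years = 51100 d
v = L / t = 134 / 51100 = 0.002622 m/d
K = v · n / i = 0.002622 × 0.34 / 0.008356 = 0.107 m/d

0.107 m/d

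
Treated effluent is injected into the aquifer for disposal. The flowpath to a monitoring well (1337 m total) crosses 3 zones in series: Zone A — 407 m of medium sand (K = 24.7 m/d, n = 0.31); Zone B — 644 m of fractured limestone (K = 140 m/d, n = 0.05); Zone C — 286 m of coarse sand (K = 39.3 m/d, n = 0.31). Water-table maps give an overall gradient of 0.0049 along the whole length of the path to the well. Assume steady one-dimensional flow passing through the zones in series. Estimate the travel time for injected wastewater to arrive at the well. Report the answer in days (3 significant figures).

1070 days

For zones in series the flux q is common to all zones; the equivalent conductivity is the harmonic (thickness-weighted) mean, K_eq = L_total / Σ(L_j/K_j).
Σ(L/K) = 407/24.7 + 644/140 + 286/39.3 = 16.48 + 4.600 + 7.277 = 28.36 d
K_eq = L_total / Σ(L/K) = 1337 / 28.36 = 47.15 m/d
q = K_eq · i = 47.15 × 0.0049 = 0.2310 m/d (same in every zone)
Zone A: v = q/n = 0.2310/0.31 = 0.7453 m/d → t_A = 407/0.7453 = 546.1 d
Zone B: v = q/n = 0.2310/0.05 = 4.621 m/d → t_B = 644/4.621 = 139.4 d
Zone C: v = q/n = 0.2310/0.31 = 0.7453 m/d → t_C = 286/0.7453 = 383.7 d
Total t = 546.1 + 139.4 + 383.7 = 1069 d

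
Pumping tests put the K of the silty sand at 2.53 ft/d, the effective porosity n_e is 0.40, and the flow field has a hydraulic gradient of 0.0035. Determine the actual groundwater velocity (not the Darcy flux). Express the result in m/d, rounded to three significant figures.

K = 2.53 ft/d × 0.3048 = 0.7711 m/d
Specific discharge q = 0.7711 × 0.0035 = 0.002699 m/d
Average linear velocity = 0.002699 / 0.40 = 0.006748 m/d

0.00675 m/d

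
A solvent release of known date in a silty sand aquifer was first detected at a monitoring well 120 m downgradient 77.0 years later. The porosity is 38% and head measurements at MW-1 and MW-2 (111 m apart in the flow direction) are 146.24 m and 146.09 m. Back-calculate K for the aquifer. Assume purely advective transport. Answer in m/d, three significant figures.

1.20 m/d

Hydraulic gradient i = (146.24 − 146.09) / 111 = 0.15 / 111 = 0.001351
t = 77.0 years = 28110 d
v = L / t = 120 / 28110 = 0.004270 m/d
K = v · n / i = 0.004270 × 0.38 / 0.001351 = 1.20 m/d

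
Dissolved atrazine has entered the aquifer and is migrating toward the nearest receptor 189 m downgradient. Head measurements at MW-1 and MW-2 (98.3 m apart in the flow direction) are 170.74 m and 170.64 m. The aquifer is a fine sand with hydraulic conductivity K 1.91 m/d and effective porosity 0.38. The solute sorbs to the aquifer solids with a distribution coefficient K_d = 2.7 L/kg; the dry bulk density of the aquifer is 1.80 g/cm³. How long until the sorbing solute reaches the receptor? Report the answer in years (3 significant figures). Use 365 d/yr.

Hydraulic gradient i = (170.74 − 170.64) / 98.3 = 0.10 / 98.3 = 0.001017
Specific discharge q = 1.91 × 0.001017 = 0.001943 m/d
Seepage velocity v = q / n = 0.001943 / 0.38 = 0.005113 m/d
Retardation R = 1 + ρ_b·K_d/n = 1 + 1.80×2.7/0.38 = 13.79
Contaminant velocity v_c = v/R = 0.005113/13.79 = 3.708e-4 m/d
t = L/v_c = 189/3.708e-4 = 509700 d
   = 509700/365 = 1400 yr

1400 years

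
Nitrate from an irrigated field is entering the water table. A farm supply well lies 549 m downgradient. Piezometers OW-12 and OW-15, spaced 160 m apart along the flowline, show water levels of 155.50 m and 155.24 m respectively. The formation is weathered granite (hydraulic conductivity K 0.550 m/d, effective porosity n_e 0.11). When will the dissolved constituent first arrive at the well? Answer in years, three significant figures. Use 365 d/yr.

Hydraulic gradient i = (155.50 − 155.24) / 160 = 0.26 / 160 = 0.001625
Specific discharge q = 0.550 × 0.001625 = 8.938e-4 m/d
Seepage velocity v = q / n = 8.938e-4 / 0.11 = 0.008125 m/d
t = L / v = 549 / 0.008125 = 67570 d
   = 67570 / 365 = 185 yr

185 years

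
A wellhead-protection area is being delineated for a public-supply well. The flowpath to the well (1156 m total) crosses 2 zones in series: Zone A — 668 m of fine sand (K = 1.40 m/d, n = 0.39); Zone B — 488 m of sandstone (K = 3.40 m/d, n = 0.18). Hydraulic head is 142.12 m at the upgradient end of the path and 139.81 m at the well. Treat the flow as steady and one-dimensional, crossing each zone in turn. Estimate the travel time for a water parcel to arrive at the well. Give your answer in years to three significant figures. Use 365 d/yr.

Total head drop ΔH = 142.12 − 139.81 = 2.31 m
Continuity: the same q passes through each zone, so ΔH = q·Σ(L_j/K_j) — the zones act as resistances in series.
Σ(L/K) = 668/1.40 + 488/3.40 = 477.1 + 143.5 = 620.7 d
q = ΔH / Σ(L/K) = 2.31 / 620.7 = 0.003722 m/d (same in every zone)
Zone A: v = q/n = 0.003722/0.39 = 0.009543 m/d → t_A = 668/0.009543 = 70000 d
Zone B: v = q/n = 0.003722/0.18 = 0.02068 m/d → t_B = 488/0.02068 = 23600 d
Total t = 70000 + 23600 = 93600 d
   = 93600 / 365 = 256 yr

256 years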